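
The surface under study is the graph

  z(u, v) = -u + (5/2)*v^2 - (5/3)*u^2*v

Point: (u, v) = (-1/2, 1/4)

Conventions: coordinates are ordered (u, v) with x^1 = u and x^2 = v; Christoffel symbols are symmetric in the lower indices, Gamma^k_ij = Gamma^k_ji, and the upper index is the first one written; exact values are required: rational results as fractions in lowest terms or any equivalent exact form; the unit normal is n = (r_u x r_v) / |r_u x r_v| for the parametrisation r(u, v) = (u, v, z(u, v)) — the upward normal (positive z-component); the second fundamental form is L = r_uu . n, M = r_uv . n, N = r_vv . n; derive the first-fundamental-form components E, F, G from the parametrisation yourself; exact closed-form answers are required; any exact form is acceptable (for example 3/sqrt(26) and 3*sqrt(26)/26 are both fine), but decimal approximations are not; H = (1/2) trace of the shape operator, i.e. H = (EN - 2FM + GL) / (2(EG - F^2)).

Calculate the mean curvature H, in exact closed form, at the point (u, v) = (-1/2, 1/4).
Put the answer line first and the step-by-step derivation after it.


Answer: H = 5970*sqrt(293)/85849

z_u = -7/12, z_v = 5/6, z_uu = -5/6, z_uv = 5/3, z_vv = 5
E = 193/144, F = -35/72, G = 61/36; answer radicand W^2 = 293/144
unnormalised second-form numerators: l = -5/6, m = 5/3, n = 5; L = l/sqrt(293/144), and similarly M = m/sqrt(W^2), N = n/sqrt(W^2)
H = (E*n - 2*F*m + G*l) / (2*(EG - F^2)*sqrt(W^2)); E*n - 2*F*m + G*l = 995/144, EG - F^2 = 293/144, so H = (995/586)/sqrt(293/144)


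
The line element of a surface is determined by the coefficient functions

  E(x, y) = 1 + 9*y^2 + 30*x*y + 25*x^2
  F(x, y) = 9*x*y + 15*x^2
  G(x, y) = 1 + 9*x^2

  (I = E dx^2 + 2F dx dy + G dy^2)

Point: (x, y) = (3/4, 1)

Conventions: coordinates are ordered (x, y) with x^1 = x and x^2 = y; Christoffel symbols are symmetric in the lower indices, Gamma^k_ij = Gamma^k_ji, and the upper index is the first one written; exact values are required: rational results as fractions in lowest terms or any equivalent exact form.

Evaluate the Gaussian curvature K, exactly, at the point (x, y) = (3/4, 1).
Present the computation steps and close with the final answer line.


E = 745/16, F = 243/16, G = 97/16, EG - F^2 = 413/8 at the point
E_x = 135/2, E_y = 81/2, F_x = 63/2, F_y = 27/4, G_x = 27/2, G_y = 0
E_yy = 18, F_xy = 9, G_xx = 18
Brioschi: K = (det M1 - det M2) / (EG - F^2)^2 with the standard first/second-derivative matrices M1, M2.
M1 = [[-E_yy/2 + F_xy - G_xx/2, E_x/2, F_x - E_y/2], [F_y - G_x/2, E, F], [G_y/2, F, G]] = [[-9, 135/4, 45/4], [0, 745/16, 243/16], [0, 243/16, 97/16]]; det M1 = -3717/8
M2 = [[0, E_y/2, G_x/2], [E_y/2, E, F], [G_x/2, F, G]] = [[0, 81/4, 27/4], [81/4, 745/16, 243/16], [27/4, 243/16, 97/16]]; det M2 = -3645/8
det M1 - det M2 = -9; K = -9 / (413/8)^2 = -576/170569

Answer: K = -576/170569


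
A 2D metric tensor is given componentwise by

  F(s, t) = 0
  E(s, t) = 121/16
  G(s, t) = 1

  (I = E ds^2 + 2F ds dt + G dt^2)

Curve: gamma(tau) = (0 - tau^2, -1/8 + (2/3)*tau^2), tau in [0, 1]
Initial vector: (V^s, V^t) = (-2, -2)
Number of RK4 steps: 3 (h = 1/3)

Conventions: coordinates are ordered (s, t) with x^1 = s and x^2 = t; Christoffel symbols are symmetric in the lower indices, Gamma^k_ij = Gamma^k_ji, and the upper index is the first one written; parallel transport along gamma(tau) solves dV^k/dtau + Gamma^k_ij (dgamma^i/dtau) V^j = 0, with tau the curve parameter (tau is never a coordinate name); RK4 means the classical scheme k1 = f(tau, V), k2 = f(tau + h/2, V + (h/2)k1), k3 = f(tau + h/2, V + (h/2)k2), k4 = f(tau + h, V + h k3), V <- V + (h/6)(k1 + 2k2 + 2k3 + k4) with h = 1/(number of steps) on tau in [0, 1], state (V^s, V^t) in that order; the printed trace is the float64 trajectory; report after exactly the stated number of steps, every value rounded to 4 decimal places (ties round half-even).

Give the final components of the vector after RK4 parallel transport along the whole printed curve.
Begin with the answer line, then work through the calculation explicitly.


Answer: V^s = -2.0000, V^t = -2.0000

gamma'(tau) = (-2*tau, (4/3)*tau); f(tau, V)^k = -Gamma^k_ij(gamma(tau)) gamma'^i(tau) V^j; h = 1/3; intermediate values shown to 6 dp
curve data and Christoffel symbols at the stage parameters:
  tau = 0.000000: gamma = (0.000000, -0.125000), gamma' = (0.000000, 0.000000); Gamma_sss = 0.000000, Gamma_sst = 0.000000, Gamma_stt = 0.000000, Gamma_tss = 0.000000, Gamma_tst = 0.000000, Gamma_ttt = 0.000000
  tau = 0.166667: gamma = (-0.027778, -0.106481), gamma' = (-0.333333, 0.222222); Gamma_sss = 0.000000, Gamma_sst = 0.000000, Gamma_stt = 0.000000, Gamma_tss = 0.000000, Gamma_tst = 0.000000, Gamma_ttt = 0.000000
  tau = 0.333333: gamma = (-0.111111, -0.050926), gamma' = (-0.666667, 0.444444); Gamma_sss = 0.000000, Gamma_sst = 0.000000, Gamma_stt = 0.000000, Gamma_tss = 0.000000, Gamma_tst = 0.000000, Gamma_ttt = 0.000000
  tau = 0.500000: gamma = (-0.250000, 0.041667), gamma' = (-1.000000, 0.666667); Gamma_sss = 0.000000, Gamma_sst = 0.000000, Gamma_stt = 0.000000, Gamma_tss = 0.000000, Gamma_tst = 0.000000, Gamma_ttt = 0.000000
  tau = 0.666667: gamma = (-0.444444, 0.171296), gamma' = (-1.333333, 0.888889); Gamma_sss = 0.000000, Gamma_sst = 0.000000, Gamma_stt = 0.000000, Gamma_tss = 0.000000, Gamma_tst = 0.000000, Gamma_ttt = 0.000000
  tau = 0.833333: gamma = (-0.694444, 0.337963), gamma' = (-1.666667, 1.111111); Gamma_sss = 0.000000, Gamma_sst = 0.000000, Gamma_stt = 0.000000, Gamma_tss = 0.000000, Gamma_tst = 0.000000, Gamma_ttt = 0.000000
  tau = 1.000000: gamma = (-1.000000, 0.541667), gamma' = (-2.000000, 1.333333); Gamma_sss = 0.000000, Gamma_sst = 0.000000, Gamma_stt = 0.000000, Gamma_tss = 0.000000, Gamma_tst = 0.000000, Gamma_ttt = 0.000000
step 0: V^s = -2.0000, V^t = -2.0000
step 1: k1 = (0.000000, 0.000000), k2 = (0.000000, 0.000000), k3 = (0.000000, 0.000000), k4 = (0.000000, 0.000000); V <- V + (h/6)(k1 + 2k2 + 2k3 + k4): V^s = -2.0000, V^t = -2.0000
step 2: k1 = (0.000000, 0.000000), k2 = (0.000000, 0.000000), k3 = (0.000000, 0.000000), k4 = (0.000000, 0.000000); V <- V + (h/6)(k1 + 2k2 + 2k3 + k4): V^s = -2.0000, V^t = -2.0000
step 3: k1 = (0.000000, 0.000000), k2 = (0.000000, 0.000000), k3 = (0.000000, 0.000000), k4 = (0.000000, 0.000000); V <- V + (h/6)(k1 + 2k2 + 2k3 + k4): V^s = -2.0000, V^t = -2.0000


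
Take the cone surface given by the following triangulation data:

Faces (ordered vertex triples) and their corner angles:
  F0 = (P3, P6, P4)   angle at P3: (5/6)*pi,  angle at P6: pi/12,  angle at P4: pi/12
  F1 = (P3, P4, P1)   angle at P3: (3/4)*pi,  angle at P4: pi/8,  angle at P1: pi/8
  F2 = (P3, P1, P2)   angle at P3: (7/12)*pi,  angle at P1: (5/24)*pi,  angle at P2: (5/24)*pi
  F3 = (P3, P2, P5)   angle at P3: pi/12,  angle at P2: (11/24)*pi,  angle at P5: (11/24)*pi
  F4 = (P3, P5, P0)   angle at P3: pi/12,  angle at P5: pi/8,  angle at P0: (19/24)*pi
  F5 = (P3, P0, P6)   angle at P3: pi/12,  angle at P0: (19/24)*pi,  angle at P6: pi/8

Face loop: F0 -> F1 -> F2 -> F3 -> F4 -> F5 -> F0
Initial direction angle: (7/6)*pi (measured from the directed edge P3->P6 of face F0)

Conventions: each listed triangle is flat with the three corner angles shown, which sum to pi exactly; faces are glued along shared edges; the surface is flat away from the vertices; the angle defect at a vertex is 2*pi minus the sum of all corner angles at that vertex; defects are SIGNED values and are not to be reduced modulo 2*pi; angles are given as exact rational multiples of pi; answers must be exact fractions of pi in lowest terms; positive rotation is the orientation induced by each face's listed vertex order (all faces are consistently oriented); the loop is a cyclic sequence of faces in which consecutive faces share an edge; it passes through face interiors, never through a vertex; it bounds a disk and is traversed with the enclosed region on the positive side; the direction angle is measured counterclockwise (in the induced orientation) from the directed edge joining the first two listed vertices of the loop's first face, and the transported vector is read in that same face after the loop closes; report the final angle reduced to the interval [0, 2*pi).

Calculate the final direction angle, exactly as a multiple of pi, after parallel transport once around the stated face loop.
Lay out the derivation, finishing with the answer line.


enclosed vertex P3: corner angles sum to (29/12)*pi, defect = 2*pi - (29/12)*pi = (-5/12)*pi
transport around the loop rotates by the sum of enclosed defects; add to the initial angle mod 2*pi
final angle = (7/6)*pi - (5/12)*pi = (3/4)*pi (mod 2*pi)

Answer: final direction angle = (3/4)*pi


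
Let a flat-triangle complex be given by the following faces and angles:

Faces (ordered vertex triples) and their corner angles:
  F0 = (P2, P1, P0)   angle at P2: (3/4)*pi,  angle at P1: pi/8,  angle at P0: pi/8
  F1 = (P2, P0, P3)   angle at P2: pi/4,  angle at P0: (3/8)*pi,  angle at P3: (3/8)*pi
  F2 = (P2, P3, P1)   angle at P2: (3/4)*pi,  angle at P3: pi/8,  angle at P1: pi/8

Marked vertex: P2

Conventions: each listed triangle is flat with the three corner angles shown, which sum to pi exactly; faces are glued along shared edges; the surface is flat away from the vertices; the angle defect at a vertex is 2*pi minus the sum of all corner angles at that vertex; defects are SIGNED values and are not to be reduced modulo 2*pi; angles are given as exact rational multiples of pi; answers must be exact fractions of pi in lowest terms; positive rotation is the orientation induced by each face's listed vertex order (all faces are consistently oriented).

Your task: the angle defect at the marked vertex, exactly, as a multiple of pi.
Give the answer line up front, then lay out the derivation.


Answer: defect(P2) = pi/4

Sum of corner angles at P2: (7/4)*pi
defect = 2*pi - (7/4)*pi


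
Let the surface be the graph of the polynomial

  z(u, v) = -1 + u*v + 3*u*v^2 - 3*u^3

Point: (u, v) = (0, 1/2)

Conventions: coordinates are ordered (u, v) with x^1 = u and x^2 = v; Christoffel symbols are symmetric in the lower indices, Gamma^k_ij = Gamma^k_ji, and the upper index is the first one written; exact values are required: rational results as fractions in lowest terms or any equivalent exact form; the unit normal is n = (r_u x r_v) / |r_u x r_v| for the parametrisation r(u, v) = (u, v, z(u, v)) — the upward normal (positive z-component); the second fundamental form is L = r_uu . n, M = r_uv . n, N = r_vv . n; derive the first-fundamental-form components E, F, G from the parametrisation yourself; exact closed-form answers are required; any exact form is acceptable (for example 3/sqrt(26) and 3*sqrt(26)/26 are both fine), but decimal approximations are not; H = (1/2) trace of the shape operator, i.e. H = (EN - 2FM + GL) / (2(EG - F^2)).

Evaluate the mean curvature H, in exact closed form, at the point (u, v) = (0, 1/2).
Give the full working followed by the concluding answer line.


z_u = 5/4, z_v = 0, z_uu = 0, z_uv = 4, z_vv = 0
E = 41/16, F = 0, G = 1; answer radicand W^2 = 41/16
unnormalised second-form numerators: l = 0, m = 4, n = 0; L = l/sqrt(41/16), and similarly M = m/sqrt(W^2), N = n/sqrt(W^2)
H = (E*n - 2*F*m + G*l) / (2*(EG - F^2)*sqrt(W^2)); E*n - 2*F*m + G*l = 0, EG - F^2 = 41/16, so H = (0)/sqrt(41/16)

Answer: H = 0


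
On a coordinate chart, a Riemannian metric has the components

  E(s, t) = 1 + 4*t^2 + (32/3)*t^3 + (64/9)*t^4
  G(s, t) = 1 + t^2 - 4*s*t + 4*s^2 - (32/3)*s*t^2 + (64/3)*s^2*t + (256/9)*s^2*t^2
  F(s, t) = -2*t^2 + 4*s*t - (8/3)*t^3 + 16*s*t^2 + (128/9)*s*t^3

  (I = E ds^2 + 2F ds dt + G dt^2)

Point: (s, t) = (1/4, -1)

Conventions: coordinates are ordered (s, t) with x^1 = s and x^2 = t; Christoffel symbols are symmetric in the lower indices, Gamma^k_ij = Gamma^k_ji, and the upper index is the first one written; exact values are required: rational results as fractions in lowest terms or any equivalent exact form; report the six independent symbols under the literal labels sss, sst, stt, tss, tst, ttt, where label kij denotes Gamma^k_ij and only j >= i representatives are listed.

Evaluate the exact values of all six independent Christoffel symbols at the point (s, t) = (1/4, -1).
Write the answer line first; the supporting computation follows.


Answer: Gamma_sss = 0, Gamma_sst = -80/53, Gamma_stt = 8/53, Gamma_tss = 0, Gamma_tst = -20/53, Gamma_ttt = 2/53

E = 13/9, F = 1/9, G = 37/36 at the point
E_s = 0, E_t = -40/9, F_s = -20/9, F_t = -1/3, G_s = -10/9, G_t = 1/9
EG - F^2 = 53/36;  g^inv = (36/53) * [[37/36, -1/9], [-1/9, 13/9]]
first-kind symbols [ij,l] = (1/2)(d_i g_jl + d_j g_il - d_l g_ij): [ss,s] = E_s/2 = 0, [ss,t] = F_s - E_t/2 = 0, [st,s] = E_t/2 = -20/9, [st,t] = G_s/2 = -5/9, [tt,s] = F_t - G_s/2 = 2/9, [tt,t] = G_t/2 = 1/18
Gamma^s_ij = (G*[ij,s] - F*[ij,t])/(EG - F^2), Gamma^t_ij = (E*[ij,t] - F*[ij,s])/(EG - F^2)


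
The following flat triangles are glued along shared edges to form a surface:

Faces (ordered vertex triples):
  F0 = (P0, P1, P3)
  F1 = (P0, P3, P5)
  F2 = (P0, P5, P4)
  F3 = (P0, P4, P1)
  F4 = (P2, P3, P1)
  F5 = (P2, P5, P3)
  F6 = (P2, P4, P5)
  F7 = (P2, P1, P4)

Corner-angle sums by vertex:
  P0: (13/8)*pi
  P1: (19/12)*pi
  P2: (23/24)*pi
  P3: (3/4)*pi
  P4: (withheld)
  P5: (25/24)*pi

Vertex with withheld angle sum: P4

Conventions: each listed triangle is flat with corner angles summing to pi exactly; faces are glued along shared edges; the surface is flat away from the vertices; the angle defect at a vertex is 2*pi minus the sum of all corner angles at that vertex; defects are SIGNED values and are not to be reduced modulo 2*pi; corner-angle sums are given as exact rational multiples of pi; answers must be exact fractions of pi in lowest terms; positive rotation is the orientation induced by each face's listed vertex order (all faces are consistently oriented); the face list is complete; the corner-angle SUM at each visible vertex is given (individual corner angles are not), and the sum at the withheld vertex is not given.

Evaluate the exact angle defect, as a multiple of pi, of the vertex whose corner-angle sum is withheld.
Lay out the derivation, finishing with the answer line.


V = 6, E = 12, F = 8; chi = V - E + F = 2
Gauss-Bonnet: total defect = 2*pi*chi = 4*pi; visible defects sum to (97/24)*pi

Answer: defect(P4) = -pi/24


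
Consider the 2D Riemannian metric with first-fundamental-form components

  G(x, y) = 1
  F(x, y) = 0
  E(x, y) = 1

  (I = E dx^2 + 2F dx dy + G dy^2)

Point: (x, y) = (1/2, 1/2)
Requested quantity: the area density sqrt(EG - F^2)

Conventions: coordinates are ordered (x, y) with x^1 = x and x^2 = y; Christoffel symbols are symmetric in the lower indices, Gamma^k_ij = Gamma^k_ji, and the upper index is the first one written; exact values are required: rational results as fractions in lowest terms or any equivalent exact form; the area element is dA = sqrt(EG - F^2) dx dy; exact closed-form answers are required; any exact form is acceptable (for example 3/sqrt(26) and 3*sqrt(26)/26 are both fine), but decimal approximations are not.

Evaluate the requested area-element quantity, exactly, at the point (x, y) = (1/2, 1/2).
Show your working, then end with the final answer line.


E = 1, F = 0, G = 1; EG - F^2 = 1

Answer: sqrt(EG - F^2) = 1


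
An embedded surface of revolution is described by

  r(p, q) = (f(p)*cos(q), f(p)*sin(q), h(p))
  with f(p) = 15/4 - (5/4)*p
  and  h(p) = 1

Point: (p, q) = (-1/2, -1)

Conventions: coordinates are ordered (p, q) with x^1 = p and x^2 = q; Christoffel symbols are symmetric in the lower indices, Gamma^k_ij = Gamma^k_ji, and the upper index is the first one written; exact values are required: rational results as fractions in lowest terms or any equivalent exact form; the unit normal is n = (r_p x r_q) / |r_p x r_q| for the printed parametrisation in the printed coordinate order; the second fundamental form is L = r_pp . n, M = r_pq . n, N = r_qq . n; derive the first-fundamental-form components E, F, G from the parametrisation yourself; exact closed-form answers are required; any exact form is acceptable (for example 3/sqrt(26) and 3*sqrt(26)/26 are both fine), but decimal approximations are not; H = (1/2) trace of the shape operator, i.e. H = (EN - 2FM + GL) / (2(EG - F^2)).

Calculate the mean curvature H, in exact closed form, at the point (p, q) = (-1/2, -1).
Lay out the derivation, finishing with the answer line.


f = 35/8, f' = -5/4, f'' = 0, h' = 0, h'' = 0
E = 25/16, F = 0, G = 1225/64; answer radicand W^2 = 25/16
unnormalised second-form numerators: l = 0, m = 0, n = 0; L = l/sqrt(25/16), and similarly M = m/sqrt(W^2), N = n/sqrt(W^2)
H = (E*n - 2*F*m + G*l) / (2*(EG - F^2)*sqrt(W^2)); E*n - 2*F*m + G*l = 0, EG - F^2 = 30625/1024, so H = (0)/sqrt(25/16)

Answer: H = 0


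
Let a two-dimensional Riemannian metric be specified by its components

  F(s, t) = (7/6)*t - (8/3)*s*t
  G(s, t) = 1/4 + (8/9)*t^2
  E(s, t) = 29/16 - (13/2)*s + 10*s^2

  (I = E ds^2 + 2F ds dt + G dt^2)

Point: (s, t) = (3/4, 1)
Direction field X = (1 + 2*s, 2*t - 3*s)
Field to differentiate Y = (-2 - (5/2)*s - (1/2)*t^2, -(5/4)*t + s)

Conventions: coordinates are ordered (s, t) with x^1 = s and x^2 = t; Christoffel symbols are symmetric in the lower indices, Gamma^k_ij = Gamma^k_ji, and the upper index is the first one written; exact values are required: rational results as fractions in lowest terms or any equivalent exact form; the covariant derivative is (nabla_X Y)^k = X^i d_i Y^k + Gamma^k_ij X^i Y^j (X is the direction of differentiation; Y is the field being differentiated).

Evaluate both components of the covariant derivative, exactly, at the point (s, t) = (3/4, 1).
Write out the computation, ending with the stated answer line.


E = 41/16, F = -5/6, G = 41/36 at the point
E_s = 17/2, E_t = 0, F_s = -8/3, F_t = -5/6, G_s = 0, G_t = 16/9
EG - F^2 = 427/192;  g^inv = (192/427) * [[41/36, 5/6], [5/6, 41/16]]
first-kind symbols [ij,l] = (1/2)(d_i g_jl + d_j g_il - d_l g_ij): [ss,s] = E_s/2 = 17/4, [ss,t] = F_s - E_t/2 = -8/3, [st,s] = E_t/2 = 0, [st,t] = G_s/2 = 0, [tt,s] = F_t - G_s/2 = -5/6, [tt,t] = G_t/2 = 8/9
Gamma^s_ij = (G*[ij,s] - F*[ij,t])/(EG - F^2), Gamma^t_ij = (E*[ij,t] - F*[ij,s])/(EG - F^2)
Gamma_sss = 1508/1281, Gamma_sst = 0, Gamma_stt = -40/427, Gamma_tss = -632/427, Gamma_tst = 0, Gamma_ttt = 304/427
X = (5/2, -1/4), Y = (-35/8, -1/2) at the point

Answer: (nabla_X Y)^s = -96779/5124, (nabla_X Y)^t = 130423/6832


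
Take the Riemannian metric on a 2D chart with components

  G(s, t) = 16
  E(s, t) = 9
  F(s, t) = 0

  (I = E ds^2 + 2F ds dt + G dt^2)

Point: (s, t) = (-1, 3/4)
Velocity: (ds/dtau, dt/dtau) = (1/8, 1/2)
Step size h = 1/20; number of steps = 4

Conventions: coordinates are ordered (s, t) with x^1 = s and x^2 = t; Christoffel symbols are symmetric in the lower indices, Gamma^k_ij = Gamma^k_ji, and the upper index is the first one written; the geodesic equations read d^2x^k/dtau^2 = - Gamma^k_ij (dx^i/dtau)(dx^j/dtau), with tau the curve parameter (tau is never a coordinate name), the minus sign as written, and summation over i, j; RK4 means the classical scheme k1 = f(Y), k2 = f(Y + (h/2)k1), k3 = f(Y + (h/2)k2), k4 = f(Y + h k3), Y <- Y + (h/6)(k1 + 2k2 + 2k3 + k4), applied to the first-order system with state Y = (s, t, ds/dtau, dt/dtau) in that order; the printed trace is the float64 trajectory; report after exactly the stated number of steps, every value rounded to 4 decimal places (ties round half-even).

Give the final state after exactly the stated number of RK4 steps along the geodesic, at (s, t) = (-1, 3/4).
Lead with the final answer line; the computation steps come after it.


Answer: s = -0.9750, t = 0.8500, ds/dtau = 0.1250, dt/dtau = 0.5000

f(Y) = (ds/dtau, dt/dtau, -Gamma^s_ij Y'^i Y'^j, -Gamma^t_ij Y'^i Y'^j) with the Gammas evaluated at the stage position; h = 0.050000; intermediate values shown to 6 dp
step 0: s = -1.0000, t = 0.7500, ds/dtau = 0.1250, dt/dtau = 0.5000
step 1:
  k1: at (s, t) = (-1.000000, 0.750000), (ds/dtau, dt/dtau) = (0.125000, 0.500000); Gamma_sss = 0.000000, Gamma_sst = 0.000000, Gamma_stt = 0.000000, Gamma_tss = 0.000000, Gamma_tst = 0.000000, Gamma_ttt = 0.000000; k1 = (0.125000, 0.500000, 0.000000, 0.000000)
  k2: at (s, t) = (-0.996875, 0.762500), (ds/dtau, dt/dtau) = (0.125000, 0.500000); Gamma_sss = 0.000000, Gamma_sst = 0.000000, Gamma_stt = 0.000000, Gamma_tss = 0.000000, Gamma_tst = 0.000000, Gamma_ttt = 0.000000; k2 = (0.125000, 0.500000, 0.000000, 0.000000)
  k3: at (s, t) = (-0.996875, 0.762500), (ds/dtau, dt/dtau) = (0.125000, 0.500000); Gamma_sss = 0.000000, Gamma_sst = 0.000000, Gamma_stt = 0.000000, Gamma_tss = 0.000000, Gamma_tst = 0.000000, Gamma_ttt = 0.000000; k3 = (0.125000, 0.500000, 0.000000, 0.000000)
  k4: at (s, t) = (-0.993750, 0.775000), (ds/dtau, dt/dtau) = (0.125000, 0.500000); Gamma_sss = 0.000000, Gamma_sst = 0.000000, Gamma_stt = 0.000000, Gamma_tss = 0.000000, Gamma_tst = 0.000000, Gamma_ttt = 0.000000; k4 = (0.125000, 0.500000, 0.000000, 0.000000)
  Y <- Y + (h/6)(k1 + 2k2 + 2k3 + k4): s = -0.9938, t = 0.7750, ds/dtau = 0.1250, dt/dtau = 0.5000
step 2:
  k1: at (s, t) = (-0.993750, 0.775000), (ds/dtau, dt/dtau) = (0.125000, 0.500000); Gamma_sss = 0.000000, Gamma_sst = 0.000000, Gamma_stt = 0.000000, Gamma_tss = 0.000000, Gamma_tst = 0.000000, Gamma_ttt = 0.000000; k1 = (0.125000, 0.500000, 0.000000, 0.000000)
  k2: at (s, t) = (-0.990625, 0.787500), (ds/dtau, dt/dtau) = (0.125000, 0.500000); Gamma_sss = 0.000000, Gamma_sst = 0.000000, Gamma_stt = 0.000000, Gamma_tss = 0.000000, Gamma_tst = 0.000000, Gamma_ttt = 0.000000; k2 = (0.125000, 0.500000, 0.000000, 0.000000)
  k3: at (s, t) = (-0.990625, 0.787500), (ds/dtau, dt/dtau) = (0.125000, 0.500000); Gamma_sss = 0.000000, Gamma_sst = 0.000000, Gamma_stt = 0.000000, Gamma_tss = 0.000000, Gamma_tst = 0.000000, Gamma_ttt = 0.000000; k3 = (0.125000, 0.500000, 0.000000, 0.000000)
  k4: at (s, t) = (-0.987500, 0.800000), (ds/dtau, dt/dtau) = (0.125000, 0.500000); Gamma_sss = 0.000000, Gamma_sst = 0.000000, Gamma_stt = 0.000000, Gamma_tss = 0.000000, Gamma_tst = 0.000000, Gamma_ttt = 0.000000; k4 = (0.125000, 0.500000, 0.000000, 0.000000)
  Y <- Y + (h/6)(k1 + 2k2 + 2k3 + k4): s = -0.9875, t = 0.8000, ds/dtau = 0.1250, dt/dtau = 0.5000
step 3:
  k1: at (s, t) = (-0.987500, 0.800000), (ds/dtau, dt/dtau) = (0.125000, 0.500000); Gamma_sss = 0.000000, Gamma_sst = 0.000000, Gamma_stt = 0.000000, Gamma_tss = 0.000000, Gamma_tst = 0.000000, Gamma_ttt = 0.000000; k1 = (0.125000, 0.500000, 0.000000, 0.000000)
  k2: at (s, t) = (-0.984375, 0.812500), (ds/dtau, dt/dtau) = (0.125000, 0.500000); Gamma_sss = 0.000000, Gamma_sst = 0.000000, Gamma_stt = 0.000000, Gamma_tss = 0.000000, Gamma_tst = 0.000000, Gamma_ttt = 0.000000; k2 = (0.125000, 0.500000, 0.000000, 0.000000)
  k3: at (s, t) = (-0.984375, 0.812500), (ds/dtau, dt/dtau) = (0.125000, 0.500000); Gamma_sss = 0.000000, Gamma_sst = 0.000000, Gamma_stt = 0.000000, Gamma_tss = 0.000000, Gamma_tst = 0.000000, Gamma_ttt = 0.000000; k3 = (0.125000, 0.500000, 0.000000, 0.000000)
  k4: at (s, t) = (-0.981250, 0.825000), (ds/dtau, dt/dtau) = (0.125000, 0.500000); Gamma_sss = 0.000000, Gamma_sst = 0.000000, Gamma_stt = 0.000000, Gamma_tss = 0.000000, Gamma_tst = 0.000000, Gamma_ttt = 0.000000; k4 = (0.125000, 0.500000, 0.000000, 0.000000)
  Y <- Y + (h/6)(k1 + 2k2 + 2k3 + k4): s = -0.9813, t = 0.8250, ds/dtau = 0.1250, dt/dtau = 0.5000
step 4:
  k1: at (s, t) = (-0.981250, 0.825000), (ds/dtau, dt/dtau) = (0.125000, 0.500000); Gamma_sss = 0.000000, Gamma_sst = 0.000000, Gamma_stt = 0.000000, Gamma_tss = 0.000000, Gamma_tst = 0.000000, Gamma_ttt = 0.000000; k1 = (0.125000, 0.500000, 0.000000, 0.000000)
  k2: at (s, t) = (-0.978125, 0.837500), (ds/dtau, dt/dtau) = (0.125000, 0.500000); Gamma_sss = 0.000000, Gamma_sst = 0.000000, Gamma_stt = 0.000000, Gamma_tss = 0.000000, Gamma_tst = 0.000000, Gamma_ttt = 0.000000; k2 = (0.125000, 0.500000, 0.000000, 0.000000)
  k3: at (s, t) = (-0.978125, 0.837500), (ds/dtau, dt/dtau) = (0.125000, 0.500000); Gamma_sss = 0.000000, Gamma_sst = 0.000000, Gamma_stt = 0.000000, Gamma_tss = 0.000000, Gamma_tst = 0.000000, Gamma_ttt = 0.000000; k3 = (0.125000, 0.500000, 0.000000, 0.000000)
  k4: at (s, t) = (-0.975000, 0.850000), (ds/dtau, dt/dtau) = (0.125000, 0.500000); Gamma_sss = 0.000000, Gamma_sst = 0.000000, Gamma_stt = 0.000000, Gamma_tss = 0.000000, Gamma_tst = 0.000000, Gamma_ttt = 0.000000; k4 = (0.125000, 0.500000, 0.000000, 0.000000)
  Y <- Y + (h/6)(k1 + 2k2 + 2k3 + k4): s = -0.9750, t = 0.8500, ds/dtau = 0.1250, dt/dtau = 0.5000


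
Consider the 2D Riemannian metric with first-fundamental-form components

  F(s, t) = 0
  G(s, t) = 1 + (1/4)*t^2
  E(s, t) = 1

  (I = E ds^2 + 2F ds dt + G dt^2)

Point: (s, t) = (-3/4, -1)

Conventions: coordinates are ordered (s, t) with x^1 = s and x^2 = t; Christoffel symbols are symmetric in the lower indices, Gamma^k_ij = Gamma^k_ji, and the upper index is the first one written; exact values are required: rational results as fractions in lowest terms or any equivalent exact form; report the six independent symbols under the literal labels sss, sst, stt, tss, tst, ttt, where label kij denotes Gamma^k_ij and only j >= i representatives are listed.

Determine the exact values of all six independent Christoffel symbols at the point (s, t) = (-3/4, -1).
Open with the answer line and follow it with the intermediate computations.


Answer: Gamma_sss = 0, Gamma_sst = 0, Gamma_stt = 0, Gamma_tss = 0, Gamma_tst = 0, Gamma_ttt = -1/5

E = 1, F = 0, G = 5/4 at the point
E_s = 0, E_t = 0, F_s = 0, F_t = 0, G_s = 0, G_t = -1/2
EG - F^2 = 5/4;  g^inv = (4/5) * [[5/4, 0], [0, 1]]
first-kind symbols [ij,l] = (1/2)(d_i g_jl + d_j g_il - d_l g_ij): [ss,s] = E_s/2 = 0, [ss,t] = F_s - E_t/2 = 0, [st,s] = E_t/2 = 0, [st,t] = G_s/2 = 0, [tt,s] = F_t - G_s/2 = 0, [tt,t] = G_t/2 = -1/4
Gamma^s_ij = (G*[ij,s] - F*[ij,t])/(EG - F^2), Gamma^t_ij = (E*[ij,t] - F*[ij,s])/(EG - F^2)


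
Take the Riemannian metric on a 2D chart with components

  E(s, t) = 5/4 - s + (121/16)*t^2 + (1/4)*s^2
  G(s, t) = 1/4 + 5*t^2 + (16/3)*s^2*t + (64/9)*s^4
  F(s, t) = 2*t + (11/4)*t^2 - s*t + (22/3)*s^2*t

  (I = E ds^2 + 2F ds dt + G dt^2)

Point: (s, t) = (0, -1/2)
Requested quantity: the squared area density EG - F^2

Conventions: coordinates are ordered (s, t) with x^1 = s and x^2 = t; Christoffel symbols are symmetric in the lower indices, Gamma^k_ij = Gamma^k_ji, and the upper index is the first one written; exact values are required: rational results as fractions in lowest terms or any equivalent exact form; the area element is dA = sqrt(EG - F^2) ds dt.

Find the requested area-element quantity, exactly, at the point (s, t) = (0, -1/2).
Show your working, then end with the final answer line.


E = 201/64, F = -5/16, G = 3/2; EG - F^2 = 1181/256

Answer: EG - F^2 = 1181/256


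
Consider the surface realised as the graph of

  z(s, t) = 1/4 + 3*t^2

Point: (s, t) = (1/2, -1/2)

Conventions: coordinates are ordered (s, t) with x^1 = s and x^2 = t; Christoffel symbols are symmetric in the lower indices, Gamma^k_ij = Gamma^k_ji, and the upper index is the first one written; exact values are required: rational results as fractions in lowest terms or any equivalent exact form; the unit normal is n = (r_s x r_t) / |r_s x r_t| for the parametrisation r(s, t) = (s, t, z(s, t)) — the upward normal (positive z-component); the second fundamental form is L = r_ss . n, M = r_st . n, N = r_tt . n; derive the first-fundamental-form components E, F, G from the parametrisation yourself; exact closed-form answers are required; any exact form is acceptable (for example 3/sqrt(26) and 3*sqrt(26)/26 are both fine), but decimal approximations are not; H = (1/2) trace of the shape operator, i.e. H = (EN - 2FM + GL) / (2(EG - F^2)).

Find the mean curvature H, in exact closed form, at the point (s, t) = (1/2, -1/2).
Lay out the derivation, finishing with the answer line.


z_s = 0, z_t = -3, z_ss = 0, z_st = 0, z_tt = 6
E = 1, F = 0, G = 10; answer radicand W^2 = 10
unnormalised second-form numerators: l = 0, m = 0, n = 6; L = l/sqrt(10), and similarly M = m/sqrt(W^2), N = n/sqrt(W^2)
H = (E*n - 2*F*m + G*l) / (2*(EG - F^2)*sqrt(W^2)); E*n - 2*F*m + G*l = 6, EG - F^2 = 10, so H = (3/10)/sqrt(10)

Answer: H = 3*sqrt(10)/100


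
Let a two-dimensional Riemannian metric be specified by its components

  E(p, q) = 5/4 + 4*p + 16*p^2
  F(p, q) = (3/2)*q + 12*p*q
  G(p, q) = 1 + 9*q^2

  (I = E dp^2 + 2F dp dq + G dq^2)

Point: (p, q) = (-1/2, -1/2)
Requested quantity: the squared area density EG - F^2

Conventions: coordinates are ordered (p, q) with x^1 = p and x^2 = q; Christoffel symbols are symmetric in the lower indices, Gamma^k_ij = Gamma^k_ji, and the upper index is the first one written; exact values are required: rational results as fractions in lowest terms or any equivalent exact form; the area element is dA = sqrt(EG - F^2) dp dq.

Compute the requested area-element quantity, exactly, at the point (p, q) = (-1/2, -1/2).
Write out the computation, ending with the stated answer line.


E = 13/4, F = 9/4, G = 13/4; EG - F^2 = 11/2

Answer: EG - F^2 = 11/2


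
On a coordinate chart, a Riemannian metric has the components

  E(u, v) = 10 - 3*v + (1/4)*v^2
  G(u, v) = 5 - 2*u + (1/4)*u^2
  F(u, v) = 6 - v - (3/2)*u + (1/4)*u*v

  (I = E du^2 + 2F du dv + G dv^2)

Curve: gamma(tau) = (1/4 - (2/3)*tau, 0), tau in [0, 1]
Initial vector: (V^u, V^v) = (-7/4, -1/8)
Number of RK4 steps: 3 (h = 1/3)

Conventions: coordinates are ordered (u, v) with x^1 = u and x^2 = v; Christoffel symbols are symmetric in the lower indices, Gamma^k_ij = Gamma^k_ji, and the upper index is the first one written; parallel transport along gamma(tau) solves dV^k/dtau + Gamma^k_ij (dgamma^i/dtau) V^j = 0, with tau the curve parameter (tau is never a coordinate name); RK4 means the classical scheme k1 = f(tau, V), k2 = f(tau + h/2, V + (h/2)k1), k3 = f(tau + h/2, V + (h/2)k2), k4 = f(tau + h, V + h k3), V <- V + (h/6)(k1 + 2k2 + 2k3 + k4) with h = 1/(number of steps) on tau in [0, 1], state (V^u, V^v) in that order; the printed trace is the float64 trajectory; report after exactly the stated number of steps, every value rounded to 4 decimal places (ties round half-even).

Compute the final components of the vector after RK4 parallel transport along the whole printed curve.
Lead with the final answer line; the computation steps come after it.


Answer: V^u = -1.7414, V^v = -0.1191

gamma'(tau) = (-2/3, 0); f(tau, V)^k = -Gamma^k_ij(gamma(tau)) gamma'^i(tau) V^j; h = 1/3; intermediate values shown to 6 dp
curve data and Christoffel symbols at the stage parameters:
  tau = 0.000000: gamma = (0.250000, 0.000000), gamma' = (-0.666667, 0.000000); Gamma_uuu = 0.000000, Gamma_uuv = -0.110983, Gamma_uvv = 0.000000, Gamma_vuu = 0.000000, Gamma_vuv = -0.069364, Gamma_vvv = 0.000000
  tau = 0.166667: gamma = (0.138889, 0.000000), gamma' = (-0.666667, 0.000000); Gamma_uuu = 0.000000, Gamma_uuv = -0.109273, Gamma_uvv = 0.000000, Gamma_vuu = 0.000000, Gamma_vuv = -0.070319, Gamma_vvv = 0.000000
  tau = 0.333333: gamma = (0.027778, 0.000000), gamma' = (-0.666667, 0.000000); Gamma_uuu = 0.000000, Gamma_uuv = -0.107568, Gamma_uvv = 0.000000, Gamma_vuu = 0.000000, Gamma_vuv = -0.071214, Gamma_vvv = 0.000000
  tau = 0.500000: gamma = (-0.083333, 0.000000), gamma' = (-0.666667, 0.000000); Gamma_uuu = 0.000000, Gamma_uuv = -0.105869, Gamma_uvv = 0.000000, Gamma_vuu = 0.000000, Gamma_vuv = -0.072050, Gamma_vvv = 0.000000
  tau = 0.666667: gamma = (-0.194444, 0.000000), gamma' = (-0.666667, 0.000000); Gamma_uuu = 0.000000, Gamma_uuv = -0.104179, Gamma_uvv = 0.000000, Gamma_vuu = 0.000000, Gamma_vuv = -0.072829, Gamma_vvv = 0.000000
  tau = 0.833333: gamma = (-0.305556, 0.000000), gamma' = (-0.666667, 0.000000); Gamma_uuu = 0.000000, Gamma_uuv = -0.102498, Gamma_uvv = 0.000000, Gamma_vuu = 0.000000, Gamma_vuv = -0.073552, Gamma_vvv = 0.000000
  tau = 1.000000: gamma = (-0.416667, 0.000000), gamma' = (-0.666667, 0.000000); Gamma_uuu = 0.000000, Gamma_uuv = -0.100829, Gamma_uvv = 0.000000, Gamma_vuu = 0.000000, Gamma_vuv = -0.074221, Gamma_vvv = 0.000000
step 0: V^u = -1.7500, V^v = -0.1250
step 1: k1 = (0.009249, 0.005780), k2 = (0.009036, 0.005815), k3 = (0.009036, 0.005815), k4 = (0.008825, 0.005842); V <- V + (h/6)(k1 + 2k2 + 2k3 + k4): V^u = -1.7470, V^v = -0.1231
step 2: k1 = (0.008825, 0.005843), k2 = (0.008617, 0.005864), k3 = (0.008617, 0.005864), k4 = (0.008411, 0.005880); V <- V + (h/6)(k1 + 2k2 + 2k3 + k4): V^u = -1.7441, V^v = -0.1211
step 3: k1 = (0.008411, 0.005880), k2 = (0.008209, 0.005890), k3 = (0.008208, 0.005890), k4 = (0.008009, 0.005895); V <- V + (h/6)(k1 + 2k2 + 2k3 + k4): V^u = -1.7414, V^v = -0.1191


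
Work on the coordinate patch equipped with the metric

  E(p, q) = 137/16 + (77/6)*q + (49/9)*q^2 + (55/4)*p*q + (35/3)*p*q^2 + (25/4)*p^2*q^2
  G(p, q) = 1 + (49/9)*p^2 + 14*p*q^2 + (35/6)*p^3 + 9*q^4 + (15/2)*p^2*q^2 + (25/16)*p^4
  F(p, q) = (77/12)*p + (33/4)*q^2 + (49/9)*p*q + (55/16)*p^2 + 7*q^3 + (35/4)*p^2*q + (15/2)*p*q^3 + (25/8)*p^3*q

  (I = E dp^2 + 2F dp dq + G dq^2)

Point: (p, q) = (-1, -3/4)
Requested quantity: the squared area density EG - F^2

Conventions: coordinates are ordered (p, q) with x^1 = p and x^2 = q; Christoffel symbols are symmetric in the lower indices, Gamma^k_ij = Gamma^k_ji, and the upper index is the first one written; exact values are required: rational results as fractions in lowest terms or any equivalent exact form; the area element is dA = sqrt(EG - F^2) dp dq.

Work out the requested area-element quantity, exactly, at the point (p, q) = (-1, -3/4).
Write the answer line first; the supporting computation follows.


Answer: EG - F^2 = 22189/2304

E = 593/64, F = 667/384, G = 3145/2304; EG - F^2 = 22189/2304


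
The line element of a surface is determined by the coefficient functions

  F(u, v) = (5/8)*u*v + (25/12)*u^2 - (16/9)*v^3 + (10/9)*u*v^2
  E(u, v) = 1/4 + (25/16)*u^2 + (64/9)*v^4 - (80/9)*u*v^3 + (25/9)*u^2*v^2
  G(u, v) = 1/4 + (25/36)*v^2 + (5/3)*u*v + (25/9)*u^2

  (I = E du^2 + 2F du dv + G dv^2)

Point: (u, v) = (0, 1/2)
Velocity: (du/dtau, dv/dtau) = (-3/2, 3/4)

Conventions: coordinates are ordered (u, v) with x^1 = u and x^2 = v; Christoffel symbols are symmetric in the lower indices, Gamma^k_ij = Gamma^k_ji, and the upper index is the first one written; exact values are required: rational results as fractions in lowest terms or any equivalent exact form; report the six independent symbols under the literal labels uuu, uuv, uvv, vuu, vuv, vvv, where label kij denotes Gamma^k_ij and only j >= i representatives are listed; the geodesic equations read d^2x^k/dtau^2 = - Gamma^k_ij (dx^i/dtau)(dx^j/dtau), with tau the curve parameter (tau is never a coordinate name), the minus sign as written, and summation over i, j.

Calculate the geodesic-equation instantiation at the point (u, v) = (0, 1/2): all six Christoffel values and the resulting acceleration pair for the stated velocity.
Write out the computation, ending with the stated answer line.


E = 25/36, F = -2/9, G = 61/144 at the point
E_u = -10/9, E_v = 32/9, F_u = 85/144, F_v = -4/3, G_u = 5/6, G_v = 25/36
EG - F^2 = 47/192;  g^inv = (192/47) * [[61/144, 2/9], [2/9, 25/36]]
first-kind symbols [ij,l] = (1/2)(d_i g_jl + d_j g_il - d_l g_ij): [uu,u] = E_u/2 = -5/9, [uu,v] = F_u - E_v/2 = -19/16, [uv,u] = E_v/2 = 16/9, [uv,v] = G_u/2 = 5/12, [vv,u] = F_v - G_u/2 = -7/4, [vv,v] = G_v/2 = 25/72
Gamma^u_ij = (G*[ij,u] - F*[ij,v])/(EG - F^2), Gamma^v_ij = (E*[ij,v] - F*[ij,u])/(EG - F^2)
Gamma_uuu = -2588/1269, Gamma_uuv = 4384/1269, Gamma_uvv = -3443/1269, Gamma_vuu = -4915/1269, Gamma_vuv = 3548/1269, Gamma_vvv = -766/1269
d^2u/dtau^2 = -(Gamma_uuu*(-3/2)^2 + 2*Gamma_uuv*(-3/2)*(3/4) + Gamma_uvv*(3/4)^2) = 31331/2256
d^2v/dtau^2 = -(Gamma_vuu*(-3/2)^2 + 2*Gamma_vuv*(-3/2)*(3/4) + Gamma_vvv*(3/4)^2) = 17309/1128

Answer: Gamma_uuu = -2588/1269, Gamma_uuv = 4384/1269, Gamma_uvv = -3443/1269, Gamma_vuu = -4915/1269, Gamma_vuv = 3548/1269, Gamma_vvv = -766/1269; accelerations (d^2u/dtau^2, d^2v/dtau^2) = (31331/2256, 17309/1128)


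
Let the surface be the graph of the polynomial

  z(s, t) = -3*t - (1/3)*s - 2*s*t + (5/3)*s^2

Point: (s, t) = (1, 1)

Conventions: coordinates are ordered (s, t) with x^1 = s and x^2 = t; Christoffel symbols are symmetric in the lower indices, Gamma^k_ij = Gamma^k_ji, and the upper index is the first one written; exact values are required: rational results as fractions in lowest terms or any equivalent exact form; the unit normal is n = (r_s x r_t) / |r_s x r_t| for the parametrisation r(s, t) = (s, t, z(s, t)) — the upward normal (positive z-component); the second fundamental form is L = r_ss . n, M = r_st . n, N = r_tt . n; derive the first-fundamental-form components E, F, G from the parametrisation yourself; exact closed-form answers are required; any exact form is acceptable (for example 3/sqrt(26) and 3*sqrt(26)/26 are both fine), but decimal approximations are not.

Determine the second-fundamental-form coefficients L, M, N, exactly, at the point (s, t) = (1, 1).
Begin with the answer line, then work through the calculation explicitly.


Answer: L = 10*sqrt(3)/27, M = -2*sqrt(3)/9, N = 0

z_s = 1, z_t = -5, z_ss = 10/3, z_st = -2, z_tt = 0
E = 2, F = -5, G = 26; answer radicand W^2 = 27
unnormalised second-form numerators: l = 10/3, m = -2, n = 0; L = l/sqrt(27), and similarly M = m/sqrt(W^2), N = n/sqrt(W^2)


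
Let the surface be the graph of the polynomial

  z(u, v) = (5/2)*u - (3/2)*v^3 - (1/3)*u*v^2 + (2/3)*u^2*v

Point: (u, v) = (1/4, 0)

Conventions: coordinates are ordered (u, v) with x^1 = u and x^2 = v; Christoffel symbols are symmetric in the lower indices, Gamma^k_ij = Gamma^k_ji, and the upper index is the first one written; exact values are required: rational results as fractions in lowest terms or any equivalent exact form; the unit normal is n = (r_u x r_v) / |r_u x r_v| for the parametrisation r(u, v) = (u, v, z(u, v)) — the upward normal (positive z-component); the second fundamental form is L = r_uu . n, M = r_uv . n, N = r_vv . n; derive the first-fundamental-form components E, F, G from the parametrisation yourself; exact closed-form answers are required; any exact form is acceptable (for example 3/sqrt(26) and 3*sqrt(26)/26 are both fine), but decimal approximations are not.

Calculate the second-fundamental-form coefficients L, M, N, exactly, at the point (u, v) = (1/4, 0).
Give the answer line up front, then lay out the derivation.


Answer: L = 0, M = 8*sqrt(4177)/4177, N = -4*sqrt(4177)/4177

z_u = 5/2, z_v = 1/24, z_uu = 0, z_uv = 1/3, z_vv = -1/6
E = 29/4, F = 5/48, G = 577/576; answer radicand W^2 = 4177/576
unnormalised second-form numerators: l = 0, m = 1/3, n = -1/6; L = l/sqrt(4177/576), and similarly M = m/sqrt(W^2), N = n/sqrt(W^2)


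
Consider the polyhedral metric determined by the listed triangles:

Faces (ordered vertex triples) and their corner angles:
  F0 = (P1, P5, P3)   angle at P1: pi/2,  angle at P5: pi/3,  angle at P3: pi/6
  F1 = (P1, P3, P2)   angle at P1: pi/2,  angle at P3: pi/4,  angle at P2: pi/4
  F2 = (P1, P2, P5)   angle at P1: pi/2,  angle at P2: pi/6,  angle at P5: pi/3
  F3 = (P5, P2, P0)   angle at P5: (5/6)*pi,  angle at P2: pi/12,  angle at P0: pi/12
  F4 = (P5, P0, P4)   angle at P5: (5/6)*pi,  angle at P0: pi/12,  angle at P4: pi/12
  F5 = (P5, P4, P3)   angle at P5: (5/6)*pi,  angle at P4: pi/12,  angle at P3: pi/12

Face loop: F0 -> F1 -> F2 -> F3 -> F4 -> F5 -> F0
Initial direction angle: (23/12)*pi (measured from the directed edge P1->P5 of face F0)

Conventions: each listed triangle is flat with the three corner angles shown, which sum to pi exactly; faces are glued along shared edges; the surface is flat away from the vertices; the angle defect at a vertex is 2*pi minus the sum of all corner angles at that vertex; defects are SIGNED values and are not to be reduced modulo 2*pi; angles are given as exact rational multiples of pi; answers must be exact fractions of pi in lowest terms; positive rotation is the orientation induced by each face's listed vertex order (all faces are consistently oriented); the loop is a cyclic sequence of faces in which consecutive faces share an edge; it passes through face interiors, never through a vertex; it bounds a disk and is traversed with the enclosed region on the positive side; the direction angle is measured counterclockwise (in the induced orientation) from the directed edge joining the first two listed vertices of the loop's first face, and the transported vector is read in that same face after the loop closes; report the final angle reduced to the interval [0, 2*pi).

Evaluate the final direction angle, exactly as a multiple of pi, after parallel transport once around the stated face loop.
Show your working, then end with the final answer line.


enclosed vertex P1: corner angles sum to (3/2)*pi, defect = 2*pi - (3/2)*pi = pi/2
enclosed vertex P5: corner angles sum to (19/6)*pi, defect = 2*pi - (19/6)*pi = (-7/6)*pi
holonomy = initial angle + sum of enclosed defects (mod 2*pi), positive in the induced orientation
final angle = (23/12)*pi - (2/3)*pi = (5/4)*pi (mod 2*pi)

Answer: final direction angle = (5/4)*pi
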